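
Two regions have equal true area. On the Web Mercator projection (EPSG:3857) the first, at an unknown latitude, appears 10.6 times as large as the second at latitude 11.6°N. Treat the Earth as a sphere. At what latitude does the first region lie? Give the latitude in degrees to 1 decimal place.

For equal true areas on Mercator, apparent areas scale as sec²φ, so the ratio is cos²φ₂ / cos²φ₁.
cos²φ₂ / cos²φ₁ = 10.6  ⇒  cos φ₁ = cos 11.6° / √10.6 = 0.9796/3.256 = 0.3009.
φ₁ = arccos(0.3009) ≈ 72.5°.

72.5°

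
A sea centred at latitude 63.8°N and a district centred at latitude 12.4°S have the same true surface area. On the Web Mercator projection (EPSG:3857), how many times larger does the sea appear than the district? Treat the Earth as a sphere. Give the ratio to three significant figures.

4.89

Mercator areal scale is sec²φ.
At 63.8°: sec²(63.8°) = 1/0.4415² = 5.130.
At 12.4°: sec²(12.4°) = 1/0.9767² = 1.048.
Ratio = 5.130/1.048 = cos²(12.4°)/cos²(63.8°) ≈ 4.89.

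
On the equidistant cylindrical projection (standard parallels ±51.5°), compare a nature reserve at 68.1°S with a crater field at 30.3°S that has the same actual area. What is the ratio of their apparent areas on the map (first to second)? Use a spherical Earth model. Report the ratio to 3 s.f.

2.31

The equidistant cylindrical projection with φ₀ = 51.5° has h = 1 (meridians true) and k = cos φ₀ / cos φ along parallels.
Areal scale at 68.1°: h·k = 1.000 × 1.669 = 1.669.
Areal scale at 30.3°: h·k = 1.000 × 0.7210 = 0.7210.
Ratio = 1.669/0.7210 ≈ 2.31.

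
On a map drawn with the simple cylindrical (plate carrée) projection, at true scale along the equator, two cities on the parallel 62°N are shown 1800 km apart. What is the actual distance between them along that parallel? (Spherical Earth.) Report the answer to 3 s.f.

845 km

For the equirectangular projection with φ₀ = 0 (plate carrée), h = 1 along meridians and k = sec φ along parallels.
Along the parallel at 62°, map distances are exaggerated by k = sec 62° = 2.130.
True distance = 1800 / 2.130 = 1800 × cos 62° ≈ 845 km.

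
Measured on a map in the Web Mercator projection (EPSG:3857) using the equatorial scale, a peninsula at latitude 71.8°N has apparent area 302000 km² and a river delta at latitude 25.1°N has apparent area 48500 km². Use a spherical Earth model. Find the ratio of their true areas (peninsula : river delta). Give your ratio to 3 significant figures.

0.741

On Mercator the areal scale is sec²φ, so true area = apparent × cos²φ.
True area of peninsula: 302000 × cos²(71.8°) = 302000 × 0.09755 = 29460 km².
True area of river delta: 48500 × cos²(25.1°) = 48500 × 0.8201 = 39770 km².
Ratio = 29460 / 39770 ≈ 0.741.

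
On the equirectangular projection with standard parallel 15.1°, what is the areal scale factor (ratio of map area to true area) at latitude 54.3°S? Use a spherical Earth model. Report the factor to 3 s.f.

1.65

With standard parallel φ₀ = 15.1°, the equirectangular projection gives x = Rλ cos φ₀, y = Rφ, so h = 1 and k = cos 15.1° / cos φ.
Areal scale = h·k = 1 × cos φ₀ / cos φ; at 54.3°, h = 1.000, k = 1.655, so h·k = 1.655.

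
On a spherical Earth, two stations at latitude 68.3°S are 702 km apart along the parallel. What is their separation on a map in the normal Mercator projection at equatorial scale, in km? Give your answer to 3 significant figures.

1900 km

Mercator is conformal, so the point scale is isotropic: h = k = sec φ = 1/cos φ.
Along the parallel, k = sec 68.3° = 1/0.3697 = 2.705.
Map distance = 702 × 2.705 ≈ 1900 km.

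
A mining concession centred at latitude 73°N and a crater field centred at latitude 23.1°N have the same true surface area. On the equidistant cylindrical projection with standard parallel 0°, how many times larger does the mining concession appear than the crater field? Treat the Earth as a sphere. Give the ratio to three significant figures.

3.15

In the plate carrée (x = Rλ, y = Rφ), meridians are true-scale (h = 1) and parallels are stretched by k = sec φ.
Areal scale at 73°: h·k = 1.000 × 3.420 = 3.420.
Areal scale at 23.1°: h·k = 1.000 × 1.087 = 1.087.
Ratio = 3.420/1.087 ≈ 3.15.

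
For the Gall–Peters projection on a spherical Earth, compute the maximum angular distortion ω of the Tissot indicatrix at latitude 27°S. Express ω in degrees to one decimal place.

Gall–Peters is a cylindrical equal-area projection with standard parallels at ±45°. Cylindrical equal-area (φ₀ = 45°): h = cos φ / cos 45° along meridians, k = cos 45° / cos φ along parallels; h·k = 1.
At 27°: h = 1.260, k = 0.7936; principal scales a = 1.260, b = 0.7936.
sin(ω/2) = (a − b)/(a + b) = 0.4665/2.054 = 0.2271, so ω = 2 arcsin(0.2271) ≈ 26.3°.

26.3°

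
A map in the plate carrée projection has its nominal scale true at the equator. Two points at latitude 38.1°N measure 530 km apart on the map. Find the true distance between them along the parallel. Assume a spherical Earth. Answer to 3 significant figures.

417 km

In the plate carrée (x = Rλ, y = Rφ), meridians are true-scale (h = 1) and parallels are stretched by k = sec φ.
Along the parallel at 38.1°, map distances are exaggerated by k = sec 38.1° = 1.271.
True distance = 530 / 1.271 = 530 × cos 38.1° ≈ 417 km.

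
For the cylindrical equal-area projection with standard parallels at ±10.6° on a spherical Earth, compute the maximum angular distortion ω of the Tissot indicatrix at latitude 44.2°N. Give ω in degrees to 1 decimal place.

A cylindrical equal-area projection with standard parallel φ₀ has meridian scale h = cos φ / cos φ₀ and parallel scale k = cos φ₀ / cos φ (so areas are preserved, h·k = 1).
At 44.2°: h = 0.7294, k = 1.371; principal scales a = 1.371, b = 0.7294.
sin(ω/2) = (a − b)/(a + b) = 0.6417/2.100 = 0.3055, so ω = 2 arcsin(0.3055) ≈ 35.6°.

35.6°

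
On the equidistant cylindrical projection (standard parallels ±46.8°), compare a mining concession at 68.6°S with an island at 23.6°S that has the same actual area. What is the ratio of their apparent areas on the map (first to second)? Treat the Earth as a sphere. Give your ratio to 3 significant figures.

2.51

The equidistant cylindrical projection with φ₀ = 46.8° has h = 1 (meridians true) and k = cos φ₀ / cos φ along parallels.
Areal scale at 68.6°: h·k = 1.000 × 1.876 = 1.876.
Areal scale at 23.6°: h·k = 1.000 × 0.7470 = 0.7470.
Ratio = 1.876/0.7470 ≈ 2.51.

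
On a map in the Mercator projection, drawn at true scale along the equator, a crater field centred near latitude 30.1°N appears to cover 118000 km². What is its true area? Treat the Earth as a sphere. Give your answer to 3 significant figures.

88300 km²

The Mercator projection is conformal; its linear scale factor is the same in every direction and equals sec φ = 1/cos φ.
Areal scale = k² = sec²φ = 1/cos²(30.1°) = 1/0.8652² = 1.336.
True area = apparent / (areal scale) = 118000 / 1.336 ≈ 88300 km².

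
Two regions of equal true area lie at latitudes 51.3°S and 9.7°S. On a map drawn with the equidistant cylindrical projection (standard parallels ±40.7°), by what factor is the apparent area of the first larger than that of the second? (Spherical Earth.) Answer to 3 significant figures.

1.58

With standard parallel φ₀ = 40.7°, the equirectangular projection gives x = Rλ cos φ₀, y = Rφ, so h = 1 and k = cos 40.7° / cos φ.
Areal scale at 51.3°: h·k = 1.000 × 1.213 = 1.213.
Areal scale at 9.7°: h·k = 1.000 × 0.7691 = 0.7691.
Ratio = 1.213/0.7691 ≈ 1.58.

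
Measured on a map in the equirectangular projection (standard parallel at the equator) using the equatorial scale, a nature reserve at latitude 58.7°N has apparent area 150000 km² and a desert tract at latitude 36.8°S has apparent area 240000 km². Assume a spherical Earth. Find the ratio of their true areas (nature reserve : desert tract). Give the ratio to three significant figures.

On the plate carrée, areal scale = h·k = 1 × sec φ, so true area = apparent × cos φ.
True area of nature reserve: 150000 × cos(58.7°) = 150000 × 0.5195 = 77930 km².
True area of desert tract: 240000 × cos(36.8°) = 240000 × 0.8007 = 192200 km².
Ratio = 77930 / 192200 ≈ 0.406.

0.406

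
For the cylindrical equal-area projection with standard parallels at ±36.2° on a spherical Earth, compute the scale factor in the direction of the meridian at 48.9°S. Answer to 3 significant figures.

Cylindrical equal-area (φ₀ = 36.2°): h = cos φ / cos 36.2° along meridians, k = cos 36.2° / cos φ along parallels; h·k = 1.
h = cos 48.9° / cos 36.2° = 0.6574/0.8070 = 0.8146.

0.815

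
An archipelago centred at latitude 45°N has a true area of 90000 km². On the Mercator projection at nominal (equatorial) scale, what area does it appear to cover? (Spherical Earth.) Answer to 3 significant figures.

The Mercator projection is conformal; its linear scale factor is the same in every direction and equals sec φ = 1/cos φ.
Areal scale = k² = sec²φ = 1/cos²(45°) = 1/0.7071² = 2.000.
Apparent area = 90000 × 2.000 ≈ 180000 km².

180000 km²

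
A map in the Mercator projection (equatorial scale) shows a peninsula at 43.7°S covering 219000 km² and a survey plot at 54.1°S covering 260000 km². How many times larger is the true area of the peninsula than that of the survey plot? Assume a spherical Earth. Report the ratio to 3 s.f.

On Mercator the areal scale is sec²φ, so true area = apparent × cos²φ.
True area of peninsula: 219000 × cos²(43.7°) = 219000 × 0.5227 = 114500 km².
True area of survey plot: 260000 × cos²(54.1°) = 260000 × 0.3438 = 89400 km².
Ratio = 114500 / 89400 ≈ 1.28.

1.28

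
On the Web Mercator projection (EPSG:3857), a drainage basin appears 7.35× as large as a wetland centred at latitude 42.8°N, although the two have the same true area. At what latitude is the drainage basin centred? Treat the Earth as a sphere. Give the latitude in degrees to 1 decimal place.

74.3°

Mercator areal scale is sec²φ, so apparent-area ratio = sec²φ₁ / sec²φ₂ = cos²φ₂ / cos²φ₁.
cos²φ₂ / cos²φ₁ = 7.35  ⇒  cos φ₁ = cos 42.8° / √7.35 = 0.7337/2.711 = 0.2706.
φ₁ = arccos(0.2706) ≈ 74.3°.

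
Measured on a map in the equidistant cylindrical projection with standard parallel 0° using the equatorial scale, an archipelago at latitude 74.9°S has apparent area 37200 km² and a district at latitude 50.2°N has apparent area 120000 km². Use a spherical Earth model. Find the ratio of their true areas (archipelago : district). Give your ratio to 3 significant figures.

0.126

On the plate carrée, areal scale = h·k = 1 × sec φ, so true area = apparent × cos φ.
True area of archipelago: 37200 × cos(74.9°) = 37200 × 0.2605 = 9691 km².
True area of district: 120000 × cos(50.2°) = 120000 × 0.6401 = 76810 km².
Ratio = 9691 / 76810 ≈ 0.126.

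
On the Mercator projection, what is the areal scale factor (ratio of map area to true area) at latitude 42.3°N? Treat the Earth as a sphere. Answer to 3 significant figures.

1.83

Mercator is conformal, so the point scale is isotropic: h = k = sec φ = 1/cos φ.
Areal scale = k² = sec²φ = 1/cos²(42.3°) = 1/0.7396² = 1.828.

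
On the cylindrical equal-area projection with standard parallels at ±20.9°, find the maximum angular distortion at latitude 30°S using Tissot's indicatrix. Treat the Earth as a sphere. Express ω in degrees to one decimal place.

For cylindrical equal-area with standard parallel φ₀, h = cos φ / cos φ₀ and k = cos φ₀ / cos φ, so h·k = 1.
At 30°: h = 0.9270, k = 1.079; principal scales a = 1.079, b = 0.9270.
sin(ω/2) = (a − b)/(a + b) = 0.1517/2.006 = 0.07564, so ω = 2 arcsin(0.07564) ≈ 8.7°.

8.7°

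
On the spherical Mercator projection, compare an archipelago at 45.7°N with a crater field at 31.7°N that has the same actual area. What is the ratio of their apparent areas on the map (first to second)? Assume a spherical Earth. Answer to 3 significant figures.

1.48

On Mercator, area is exaggerated by sec²φ = 1/cos²φ.
At 45.7°: sec²(45.7°) = 1/0.6984² = 2.050.
At 31.7°: sec²(31.7°) = 1/0.8508² = 1.381.
Ratio = 2.050/1.381 = cos²(31.7°)/cos²(45.7°) ≈ 1.48.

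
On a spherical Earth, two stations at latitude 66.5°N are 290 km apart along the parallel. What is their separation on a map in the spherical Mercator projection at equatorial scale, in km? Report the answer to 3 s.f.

For Mercator, h = k = sec φ (a conformal cylindrical projection has a single point scale, 1/cos φ).
Along the parallel, k = sec 66.5° = 1/0.3987 = 2.508.
Map distance = 290 × 2.508 ≈ 727 km.

727 km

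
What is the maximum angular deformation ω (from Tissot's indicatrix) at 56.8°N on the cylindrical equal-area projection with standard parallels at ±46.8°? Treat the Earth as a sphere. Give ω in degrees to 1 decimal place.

25.4°

A cylindrical equal-area projection with standard parallel φ₀ has meridian scale h = cos φ / cos φ₀ and parallel scale k = cos φ₀ / cos φ (so areas are preserved, h·k = 1).
At 56.8°: h = 0.7999, k = 1.250; principal scales a = 1.250, b = 0.7999.
sin(ω/2) = (a − b)/(a + b) = 0.4503/2.050 = 0.2196, so ω = 2 arcsin(0.2196) ≈ 25.4°.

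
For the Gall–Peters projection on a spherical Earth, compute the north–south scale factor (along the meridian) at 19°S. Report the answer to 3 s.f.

Gall–Peters is a cylindrical equal-area projection with standard parallels at ±45°. A cylindrical equal-area projection with standard parallel φ₀ has meridian scale h = cos φ / cos φ₀ and parallel scale k = cos φ₀ / cos φ (so areas are preserved, h·k = 1).
h = cos 19° / cos 45° = 0.9455/0.7071 = 1.337.

1.34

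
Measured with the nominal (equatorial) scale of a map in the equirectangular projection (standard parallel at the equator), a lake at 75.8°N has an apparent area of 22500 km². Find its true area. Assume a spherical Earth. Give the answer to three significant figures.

5520 km²

In the plate carrée (x = Rλ, y = Rφ), meridians are true-scale (h = 1) and parallels are stretched by k = sec φ.
Areal scale = h·k = 1 × sec φ; at 75.8°, h = 1.000, k = 4.077, so h·k = 4.077.
True area = apparent / (areal scale) = 22500 / 4.077 ≈ 5520 km².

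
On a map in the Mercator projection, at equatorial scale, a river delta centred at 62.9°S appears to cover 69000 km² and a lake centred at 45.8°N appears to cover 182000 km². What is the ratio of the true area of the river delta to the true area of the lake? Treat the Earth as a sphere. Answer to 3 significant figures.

0.162

Mercator's areal exaggeration is sec²φ; hence true area = (apparent area) · cos²φ.
True area of river delta: 69000 × cos²(62.9°) = 69000 × 0.2075 = 14320 km².
True area of lake: 182000 × cos²(45.8°) = 182000 × 0.4860 = 88460 km².
Ratio = 14320 / 88460 ≈ 0.162.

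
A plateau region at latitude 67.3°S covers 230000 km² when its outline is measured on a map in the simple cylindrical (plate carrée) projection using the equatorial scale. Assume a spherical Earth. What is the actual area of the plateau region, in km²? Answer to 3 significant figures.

In the plate carrée (x = Rλ, y = Rφ), meridians are true-scale (h = 1) and parallels are stretched by k = sec φ.
Areal scale = h·k = 1 × sec φ; at 67.3°, h = 1.000, k = 2.591, so h·k = 2.591.
True area = apparent / (areal scale) = 230000 / 2.591 ≈ 88800 km².

88800 km²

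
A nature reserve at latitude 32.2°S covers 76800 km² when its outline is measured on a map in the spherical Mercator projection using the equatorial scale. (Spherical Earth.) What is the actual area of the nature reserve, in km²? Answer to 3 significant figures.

55000 km²

The Mercator projection is conformal; its linear scale factor is the same in every direction and equals sec φ = 1/cos φ.
Areal scale = k² = sec²φ = 1/cos²(32.2°) = 1/0.8462² = 1.397.
True area = apparent / (areal scale) = 76800 / 1.397 ≈ 55000 km².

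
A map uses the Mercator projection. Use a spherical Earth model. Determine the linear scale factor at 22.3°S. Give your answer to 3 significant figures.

1.08

For Mercator, h = k = sec φ (a conformal cylindrical projection has a single point scale, 1/cos φ).
k = 1/cos 22.3° = 1/0.9252 = 1.081.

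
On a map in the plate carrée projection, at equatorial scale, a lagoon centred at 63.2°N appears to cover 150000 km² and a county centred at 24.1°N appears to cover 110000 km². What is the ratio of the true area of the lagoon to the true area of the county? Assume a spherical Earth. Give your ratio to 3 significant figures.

On the plate carrée, areal scale = h·k = 1 × sec φ, so true area = apparent × cos φ.
True area of lagoon: 150000 × cos(63.2°) = 150000 × 0.4509 = 67630 km².
True area of county: 110000 × cos(24.1°) = 110000 × 0.9128 = 100400 km².
Ratio = 67630 / 100400 ≈ 0.674.

0.674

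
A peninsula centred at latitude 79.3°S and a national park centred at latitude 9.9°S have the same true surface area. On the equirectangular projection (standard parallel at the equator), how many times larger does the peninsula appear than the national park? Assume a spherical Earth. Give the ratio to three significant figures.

Plate carrée maps x = Rλ, y = Rφ. The meridian scale is h = 1 and the parallel scale is k = 1/cos φ = sec φ.
Areal scale at 79.3°: h·k = 1.000 × 5.386 = 5.386.
Areal scale at 9.9°: h·k = 1.000 × 1.015 = 1.015.
Ratio = 5.386/1.015 ≈ 5.31.

5.31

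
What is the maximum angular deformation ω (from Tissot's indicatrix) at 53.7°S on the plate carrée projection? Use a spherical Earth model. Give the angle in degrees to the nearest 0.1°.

In the plate carrée (x = Rλ, y = Rφ), meridians are true-scale (h = 1) and parallels are stretched by k = sec φ.
At 53.7°: h = 1.000, k = 1.689; principal scales a = 1.689, b = 1.000.
sin(ω/2) = (a − b)/(a + b) = 0.6892/2.689 = 0.2563, so ω = 2 arcsin(0.2563) ≈ 29.7°.

29.7°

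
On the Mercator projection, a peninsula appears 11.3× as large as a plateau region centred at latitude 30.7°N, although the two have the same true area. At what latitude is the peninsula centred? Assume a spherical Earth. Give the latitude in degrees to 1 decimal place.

75.2°

For equal true areas on Mercator, apparent areas scale as sec²φ, so the ratio is cos²φ₂ / cos²φ₁.
cos²φ₂ / cos²φ₁ = 11.3  ⇒  cos φ₁ = cos 30.7° / √11.3 = 0.8599/3.362 = 0.2558.
φ₁ = arccos(0.2558) ≈ 75.2°.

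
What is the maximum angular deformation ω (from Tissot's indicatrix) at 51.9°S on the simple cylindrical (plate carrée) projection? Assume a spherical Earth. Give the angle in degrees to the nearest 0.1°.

Plate carrée maps x = Rλ, y = Rφ. The meridian scale is h = 1 and the parallel scale is k = 1/cos φ = sec φ.
At 51.9°: h = 1.000, k = 1.621; principal scales a = 1.621, b = 1.000.
sin(ω/2) = (a − b)/(a + b) = 0.6207/2.621 = 0.2368, so ω = 2 arcsin(0.2368) ≈ 27.4°.

27.4°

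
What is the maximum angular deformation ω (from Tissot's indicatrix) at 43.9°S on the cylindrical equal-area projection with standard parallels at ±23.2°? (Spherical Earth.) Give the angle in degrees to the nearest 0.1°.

27.6°

A cylindrical equal-area projection with standard parallel φ₀ has meridian scale h = cos φ / cos φ₀ and parallel scale k = cos φ₀ / cos φ (so areas are preserved, h·k = 1).
At 43.9°: h = 0.7839, k = 1.276; principal scales a = 1.276, b = 0.7839.
sin(ω/2) = (a − b)/(a + b) = 0.4917/2.060 = 0.2387, so ω = 2 arcsin(0.2387) ≈ 27.6°.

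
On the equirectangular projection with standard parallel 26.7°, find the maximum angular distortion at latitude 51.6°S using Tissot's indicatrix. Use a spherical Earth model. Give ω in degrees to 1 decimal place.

20.7°

With standard parallel φ₀ = 26.7°, the equirectangular projection gives x = Rλ cos φ₀, y = Rφ, so h = 1 and k = cos 26.7° / cos φ.
At 51.6°: h = 1.000, k = 1.438; principal scales a = 1.438, b = 1.000.
sin(ω/2) = (a − b)/(a + b) = 0.4383/2.438 = 0.1797, so ω = 2 arcsin(0.1797) ≈ 20.7°.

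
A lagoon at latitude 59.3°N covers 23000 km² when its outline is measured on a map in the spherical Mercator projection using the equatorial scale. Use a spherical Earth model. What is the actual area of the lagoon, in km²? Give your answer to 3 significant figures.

The Mercator projection is conformal; its linear scale factor is the same in every direction and equals sec φ = 1/cos φ.
Areal scale = k² = sec²φ = 1/cos²(59.3°) = 1/0.5105² = 3.837.
True area = apparent / (areal scale) = 23000 / 3.837 ≈ 6000 km².

6000 km²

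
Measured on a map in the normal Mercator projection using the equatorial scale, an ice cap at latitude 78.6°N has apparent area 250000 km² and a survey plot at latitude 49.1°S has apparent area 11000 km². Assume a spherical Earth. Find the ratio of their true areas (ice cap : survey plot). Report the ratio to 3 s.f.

Mercator's areal exaggeration is sec²φ; hence true area = (apparent area) · cos²φ.
True area of ice cap: 250000 × cos²(78.6°) = 250000 × 0.03907 = 9767 km².
True area of survey plot: 11000 × cos²(49.1°) = 11000 × 0.4287 = 4716 km².
Ratio = 9767 / 4716 ≈ 2.07.

2.07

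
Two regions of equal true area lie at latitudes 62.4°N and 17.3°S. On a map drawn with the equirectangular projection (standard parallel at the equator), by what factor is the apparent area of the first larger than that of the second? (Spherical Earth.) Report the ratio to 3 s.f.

In the plate carrée (x = Rλ, y = Rφ), meridians are true-scale (h = 1) and parallels are stretched by k = sec φ.
Areal scale at 62.4°: h·k = 1.000 × 2.158 = 2.158.
Areal scale at 17.3°: h·k = 1.000 × 1.047 = 1.047.
Ratio = 2.158/1.047 ≈ 2.06.

2.06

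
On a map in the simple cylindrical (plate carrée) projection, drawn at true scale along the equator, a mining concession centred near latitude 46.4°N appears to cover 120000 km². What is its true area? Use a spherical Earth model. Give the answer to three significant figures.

In the plate carrée (x = Rλ, y = Rφ), meridians are true-scale (h = 1) and parallels are stretched by k = sec φ.
Areal scale = h·k = 1 × sec φ; at 46.4°, h = 1.000, k = 1.450, so h·k = 1.450.
True area = apparent / (areal scale) = 120000 / 1.450 ≈ 82800 km².

82800 km²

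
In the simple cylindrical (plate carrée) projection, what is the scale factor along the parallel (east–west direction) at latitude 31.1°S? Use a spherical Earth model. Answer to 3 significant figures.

For the equirectangular projection with φ₀ = 0 (plate carrée), h = 1 along meridians and k = sec φ along parallels.
k = 1/cos 31.1° = 1/0.8563 = 1.168.

1.17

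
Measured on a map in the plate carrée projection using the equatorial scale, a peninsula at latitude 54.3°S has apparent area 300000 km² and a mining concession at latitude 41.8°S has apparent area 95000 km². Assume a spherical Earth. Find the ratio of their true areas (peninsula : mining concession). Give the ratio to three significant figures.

On the plate carrée, areal scale = h·k = 1 × sec φ, so true area = apparent × cos φ.
True area of peninsula: 300000 × cos(54.3°) = 300000 × 0.5835 = 175100 km².
True area of mining concession: 95000 × cos(41.8°) = 95000 × 0.7455 = 70820 km².
Ratio = 175100 / 70820 ≈ 2.47.

2.47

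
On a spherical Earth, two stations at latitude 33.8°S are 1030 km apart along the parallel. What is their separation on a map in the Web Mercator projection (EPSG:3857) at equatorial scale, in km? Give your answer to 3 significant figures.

1240 km

The Mercator projection is conformal; its linear scale factor is the same in every direction and equals sec φ = 1/cos φ.
Along the parallel, k = sec 33.8° = 1/0.8310 = 1.203.
Map distance = 1030 × 1.203 ≈ 1240 km.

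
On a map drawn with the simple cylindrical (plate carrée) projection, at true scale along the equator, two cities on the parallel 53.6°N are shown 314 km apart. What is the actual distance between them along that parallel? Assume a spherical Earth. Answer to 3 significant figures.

186 km

For the equirectangular projection with φ₀ = 0 (plate carrée), h = 1 along meridians and k = sec φ along parallels.
Along the parallel at 53.6°, map distances are exaggerated by k = sec 53.6° = 1.685.
True distance = 314 / 1.685 = 314 × cos 53.6° ≈ 186 km.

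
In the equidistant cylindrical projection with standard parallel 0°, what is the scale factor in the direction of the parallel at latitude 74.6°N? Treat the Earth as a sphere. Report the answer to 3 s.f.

3.77

For the equirectangular projection with φ₀ = 0 (plate carrée), h = 1 along meridians and k = sec φ along parallels.
k = 1/cos 74.6° = 1/0.2656 = 3.766.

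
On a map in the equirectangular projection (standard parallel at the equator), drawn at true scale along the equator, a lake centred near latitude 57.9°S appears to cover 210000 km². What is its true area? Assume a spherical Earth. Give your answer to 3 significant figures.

112000 km²

In the plate carrée (x = Rλ, y = Rφ), meridians are true-scale (h = 1) and parallels are stretched by k = sec φ.
Areal scale = h·k = 1 × sec φ; at 57.9°, h = 1.000, k = 1.882, so h·k = 1.882.
True area = apparent / (areal scale) = 210000 / 1.882 ≈ 112000 km².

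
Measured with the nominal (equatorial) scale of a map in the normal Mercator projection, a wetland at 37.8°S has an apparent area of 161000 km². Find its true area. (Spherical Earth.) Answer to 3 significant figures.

For Mercator, h = k = sec φ (a conformal cylindrical projection has a single point scale, 1/cos φ).
Areal scale = k² = sec²φ = 1/cos²(37.8°) = 1/0.7902² = 1.602.
True area = apparent / (areal scale) = 161000 / 1.602 ≈ 101000 km².

101000 km²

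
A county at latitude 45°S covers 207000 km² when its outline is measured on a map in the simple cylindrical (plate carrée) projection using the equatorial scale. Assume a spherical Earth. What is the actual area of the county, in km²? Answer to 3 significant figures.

Plate carrée maps x = Rλ, y = Rφ. The meridian scale is h = 1 and the parallel scale is k = 1/cos φ = sec φ.
Areal scale = h·k = 1 × sec φ; at 45°, h = 1.000, k = 1.414, so h·k = 1.414.
True area = apparent / (areal scale) = 207000 / 1.414 ≈ 146000 km².

146000 km²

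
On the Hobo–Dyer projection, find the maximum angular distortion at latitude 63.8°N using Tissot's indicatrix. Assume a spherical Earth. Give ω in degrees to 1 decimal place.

The Hobo–Dyer projection is cylindrical equal-area with φ₀ = 37.5°. A cylindrical equal-area projection with standard parallel φ₀ has meridian scale h = cos φ / cos φ₀ and parallel scale k = cos φ₀ / cos φ (so areas are preserved, h·k = 1).
At 63.8°: h = 0.5565, k = 1.797; principal scales a = 1.797, b = 0.5565.
sin(ω/2) = (a − b)/(a + b) = 1.240/2.353 = 0.5271, so ω = 2 arcsin(0.5271) ≈ 63.6°.

63.6°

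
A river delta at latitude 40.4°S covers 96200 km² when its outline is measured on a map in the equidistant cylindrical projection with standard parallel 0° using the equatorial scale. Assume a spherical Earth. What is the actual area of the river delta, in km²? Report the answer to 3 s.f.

For the equirectangular projection with φ₀ = 0 (plate carrée), h = 1 along meridians and k = sec φ along parallels.
Areal scale = h·k = 1 × sec φ; at 40.4°, h = 1.000, k = 1.313, so h·k = 1.313.
True area = apparent / (areal scale) = 96200 / 1.313 ≈ 73300 km².

73300 km²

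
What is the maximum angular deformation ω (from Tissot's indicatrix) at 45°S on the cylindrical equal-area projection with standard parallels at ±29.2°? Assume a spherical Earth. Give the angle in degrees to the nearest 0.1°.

24.0°

For cylindrical equal-area with standard parallel φ₀, h = cos φ / cos φ₀ and k = cos φ₀ / cos φ, so h·k = 1.
At 45°: h = 0.8100, k = 1.234; principal scales a = 1.234, b = 0.8100.
sin(ω/2) = (a − b)/(a + b) = 0.4245/2.045 = 0.2076, so ω = 2 arcsin(0.2076) ≈ 24.0°.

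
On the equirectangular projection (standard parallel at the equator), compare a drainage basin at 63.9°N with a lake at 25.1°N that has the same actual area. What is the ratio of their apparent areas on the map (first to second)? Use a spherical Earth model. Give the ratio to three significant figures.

2.06

For the equirectangular projection with φ₀ = 0 (plate carrée), h = 1 along meridians and k = sec φ along parallels.
Areal scale at 63.9°: h·k = 1.000 × 2.273 = 2.273.
Areal scale at 25.1°: h·k = 1.000 × 1.104 = 1.104.
Ratio = 2.273/1.104 ≈ 2.06.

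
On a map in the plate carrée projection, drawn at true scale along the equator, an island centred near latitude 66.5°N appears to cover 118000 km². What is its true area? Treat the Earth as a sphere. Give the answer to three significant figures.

47100 km²

In the plate carrée (x = Rλ, y = Rφ), meridians are true-scale (h = 1) and parallels are stretched by k = sec φ.
Areal scale = h·k = 1 × sec φ; at 66.5°, h = 1.000, k = 2.508, so h·k = 2.508.
True area = apparent / (areal scale) = 118000 / 2.508 ≈ 47100 km².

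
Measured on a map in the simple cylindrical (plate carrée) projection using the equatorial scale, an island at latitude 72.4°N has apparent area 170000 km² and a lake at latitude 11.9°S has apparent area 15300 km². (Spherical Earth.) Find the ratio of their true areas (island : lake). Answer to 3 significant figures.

3.43

Plate carrée has h = 1 and k = sec φ, giving areal scale sec φ; true area = (apparent area) · cos φ.
True area of island: 170000 × cos(72.4°) = 170000 × 0.3024 = 51400 km².
True area of lake: 15300 × cos(11.9°) = 15300 × 0.9785 = 14970 km².
Ratio = 51400 / 14970 ≈ 3.43.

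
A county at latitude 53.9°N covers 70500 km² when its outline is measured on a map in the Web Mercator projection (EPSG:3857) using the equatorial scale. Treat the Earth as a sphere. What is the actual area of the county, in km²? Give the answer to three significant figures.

24500 km²

The Mercator projection is conformal; its linear scale factor is the same in every direction and equals sec φ = 1/cos φ.
Areal scale = k² = sec²φ = 1/cos²(53.9°) = 1/0.5892² = 2.881.
True area = apparent / (areal scale) = 70500 / 2.881 ≈ 24500 km².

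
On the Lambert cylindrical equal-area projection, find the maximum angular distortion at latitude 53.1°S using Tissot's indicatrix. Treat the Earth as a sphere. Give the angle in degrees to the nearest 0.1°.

56.1°

The Lambert cylindrical equal-area projection is the cylindrical equal-area projection with its standard parallel at the equator (φ₀ = 0). For cylindrical equal-area with standard parallel φ₀, h = cos φ / cos φ₀ and k = cos φ₀ / cos φ, so h·k = 1.
At 53.1°: h = 0.6004, k = 1.666; principal scales a = 1.666, b = 0.6004.
sin(ω/2) = (a − b)/(a + b) = 1.065/2.266 = 0.4700, so ω = 2 arcsin(0.4700) ≈ 56.1°.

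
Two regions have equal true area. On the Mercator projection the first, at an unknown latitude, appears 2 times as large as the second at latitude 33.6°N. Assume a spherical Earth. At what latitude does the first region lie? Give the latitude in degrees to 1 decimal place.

53.9°

Mercator areal scale is sec²φ, so apparent-area ratio = sec²φ₁ / sec²φ₂ = cos²φ₂ / cos²φ₁.
cos²φ₂ / cos²φ₁ = 2  ⇒  cos φ₁ = cos 33.6° / √2 = 0.8329/1.414 = 0.5890.
φ₁ = arccos(0.5890) ≈ 53.9°.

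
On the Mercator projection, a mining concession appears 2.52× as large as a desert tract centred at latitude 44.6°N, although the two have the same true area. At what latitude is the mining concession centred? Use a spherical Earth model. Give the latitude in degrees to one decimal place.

63.4°

Mercator areal scale is sec²φ, so apparent-area ratio = sec²φ₁ / sec²φ₂ = cos²φ₂ / cos²φ₁.
cos²φ₂ / cos²φ₁ = 2.52  ⇒  cos φ₁ = cos 44.6° / √2.52 = 0.7120/1.587 = 0.4485.
φ₁ = arccos(0.4485) ≈ 63.4°.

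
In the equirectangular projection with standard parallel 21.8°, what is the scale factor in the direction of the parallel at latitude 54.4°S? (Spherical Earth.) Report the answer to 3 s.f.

1.59

With standard parallel φ₀ = 21.8°, the equirectangular projection gives x = Rλ cos φ₀, y = Rφ, so h = 1 and k = cos 21.8° / cos φ.
k = cos 21.8° / cos 54.4° = 0.9285/0.5821 = 1.595.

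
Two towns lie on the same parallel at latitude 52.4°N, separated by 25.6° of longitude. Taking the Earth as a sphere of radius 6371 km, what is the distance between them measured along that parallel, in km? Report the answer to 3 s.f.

1740 km

Arc length along a parallel = R cos φ · Δλ (with Δλ in radians).
= 6371 × cos 52.4° × (25.6° × π/180) = 6371 × 0.6101 × 0.4468 ≈ 1740 km.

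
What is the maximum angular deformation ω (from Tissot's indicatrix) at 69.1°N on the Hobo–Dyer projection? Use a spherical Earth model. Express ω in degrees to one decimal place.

83.2°

Hobo–Dyer is a cylindrical equal-area projection with standard parallels at ±37.5°. For cylindrical equal-area with standard parallel φ₀, h = cos φ / cos φ₀ and k = cos φ₀ / cos φ, so h·k = 1.
At 69.1°: h = 0.4497, k = 2.224; principal scales a = 2.224, b = 0.4497.
sin(ω/2) = (a − b)/(a + b) = 1.774/2.674 = 0.6636, so ω = 2 arcsin(0.6636) ≈ 83.2°.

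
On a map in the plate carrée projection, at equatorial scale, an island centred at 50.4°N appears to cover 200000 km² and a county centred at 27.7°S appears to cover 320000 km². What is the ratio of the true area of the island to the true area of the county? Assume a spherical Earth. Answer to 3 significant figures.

On the plate carrée, areal scale = h·k = 1 × sec φ, so true area = apparent × cos φ.
True area of island: 200000 × cos(50.4°) = 200000 × 0.6374 = 127500 km².
True area of county: 320000 × cos(27.7°) = 320000 × 0.8854 = 283300 km².
Ratio = 127500 / 283300 ≈ 0.450.

0.450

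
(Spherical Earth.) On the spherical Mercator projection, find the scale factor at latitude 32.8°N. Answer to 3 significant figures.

For Mercator, h = k = sec φ (a conformal cylindrical projection has a single point scale, 1/cos φ).
k = 1/cos 32.8° = 1/0.8406 = 1.190.

1.19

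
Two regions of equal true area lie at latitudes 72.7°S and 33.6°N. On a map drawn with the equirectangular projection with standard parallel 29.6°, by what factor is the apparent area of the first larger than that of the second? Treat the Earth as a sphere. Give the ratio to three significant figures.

2.80

The equidistant cylindrical projection with φ₀ = 29.6° has h = 1 (meridians true) and k = cos φ₀ / cos φ along parallels.
Areal scale at 72.7°: h·k = 1.000 × 2.924 = 2.924.
Areal scale at 33.6°: h·k = 1.000 × 1.044 = 1.044.
Ratio = 2.924/1.044 ≈ 2.80.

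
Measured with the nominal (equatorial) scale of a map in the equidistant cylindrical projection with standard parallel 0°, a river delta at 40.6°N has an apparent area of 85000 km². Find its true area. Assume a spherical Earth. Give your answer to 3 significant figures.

64500 km²

For the equirectangular projection with φ₀ = 0 (plate carrée), h = 1 along meridians and k = sec φ along parallels.
Areal scale = h·k = 1 × sec φ; at 40.6°, h = 1.000, k = 1.317, so h·k = 1.317.
True area = apparent / (areal scale) = 85000 / 1.317 ≈ 64500 km².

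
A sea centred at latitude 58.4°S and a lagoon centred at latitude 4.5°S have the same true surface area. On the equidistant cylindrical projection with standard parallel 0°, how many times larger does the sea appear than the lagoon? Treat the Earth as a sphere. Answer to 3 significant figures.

Plate carrée maps x = Rλ, y = Rφ. The meridian scale is h = 1 and the parallel scale is k = 1/cos φ = sec φ.
Areal scale at 58.4°: h·k = 1.000 × 1.908 = 1.908.
Areal scale at 4.5°: h·k = 1.000 × 1.003 = 1.003.
Ratio = 1.908/1.003 ≈ 1.90.

1.90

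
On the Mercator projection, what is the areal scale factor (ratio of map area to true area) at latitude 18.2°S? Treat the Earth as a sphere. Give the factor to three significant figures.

1.11

For Mercator, h = k = sec φ (a conformal cylindrical projection has a single point scale, 1/cos φ).
Areal scale = k² = sec²φ = 1/cos²(18.2°) = 1/0.9500² = 1.108.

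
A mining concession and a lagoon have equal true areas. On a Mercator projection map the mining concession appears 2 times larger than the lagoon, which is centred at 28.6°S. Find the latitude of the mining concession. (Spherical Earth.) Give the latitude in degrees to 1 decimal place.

On Mercator, (apparent₁)/(apparent₂) = sec²φ₁ / sec²φ₂ when true areas are equal.
cos²φ₂ / cos²φ₁ = 2  ⇒  cos φ₁ = cos 28.6° / √2 = 0.8780/1.414 = 0.6208.
φ₁ = arccos(0.6208) ≈ 51.6°.

51.6°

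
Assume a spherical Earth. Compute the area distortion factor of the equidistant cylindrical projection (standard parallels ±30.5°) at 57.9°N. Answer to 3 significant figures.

1.62

With standard parallel φ₀ = 30.5°, the equirectangular projection gives x = Rλ cos φ₀, y = Rφ, so h = 1 and k = cos 30.5° / cos φ.
Areal scale = h·k = 1 × cos φ₀ / cos φ; at 57.9°, h = 1.000, k = 1.621, so h·k = 1.621.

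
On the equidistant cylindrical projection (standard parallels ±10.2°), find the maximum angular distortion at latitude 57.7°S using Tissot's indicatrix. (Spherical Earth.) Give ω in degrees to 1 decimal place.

34.5°

In the equirectangular projection with standard parallel φ₀ = 10.2° (x = Rλ cos φ₀, y = Rφ), meridians are true-scale (h = 1) and the parallel scale is k = cos φ₀ / cos φ.
At 57.7°: h = 1.000, k = 1.842; principal scales a = 1.842, b = 1.000.
sin(ω/2) = (a − b)/(a + b) = 0.8418/2.842 = 0.2962, so ω = 2 arcsin(0.2962) ≈ 34.5°.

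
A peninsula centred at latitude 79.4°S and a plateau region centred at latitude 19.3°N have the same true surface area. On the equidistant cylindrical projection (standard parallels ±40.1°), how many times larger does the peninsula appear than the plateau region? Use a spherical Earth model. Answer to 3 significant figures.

The equidistant cylindrical projection with φ₀ = 40.1° has h = 1 (meridians true) and k = cos φ₀ / cos φ along parallels.
Areal scale at 79.4°: h·k = 1.000 × 4.158 = 4.158.
Areal scale at 19.3°: h·k = 1.000 × 0.8105 = 0.8105.
Ratio = 4.158/0.8105 ≈ 5.13.

5.13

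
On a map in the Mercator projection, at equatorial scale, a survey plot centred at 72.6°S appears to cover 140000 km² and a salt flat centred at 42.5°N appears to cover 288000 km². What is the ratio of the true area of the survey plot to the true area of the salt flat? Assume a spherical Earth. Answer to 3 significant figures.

0.0800

On Mercator the areal scale is sec²φ, so true area = apparent × cos²φ.
True area of survey plot: 140000 × cos²(72.6°) = 140000 × 0.08943 = 12520 km².
True area of salt flat: 288000 × cos²(42.5°) = 288000 × 0.5436 = 156600 km².
Ratio = 12520 / 156600 ≈ 0.0800.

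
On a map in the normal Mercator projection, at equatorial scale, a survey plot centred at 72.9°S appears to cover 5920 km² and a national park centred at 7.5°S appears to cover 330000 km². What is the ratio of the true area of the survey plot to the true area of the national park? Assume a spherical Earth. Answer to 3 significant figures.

Since Mercator area scale is 1/cos²φ, the true area equals the apparent area multiplied by cos²φ.
True area of survey plot: 5920 × cos²(72.9°) = 5920 × 0.08646 = 511.8 km².
True area of national park: 330000 × cos²(7.5°) = 330000 × 0.9830 = 324400 km².
Ratio = 511.8 / 324400 ≈ 0.00158.

0.00158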